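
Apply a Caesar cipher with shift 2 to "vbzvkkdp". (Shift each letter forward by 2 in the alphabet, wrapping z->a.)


Input: 'vbzvkkdp', shift = 2
Operation: for each letter, (position + 2) mod 26
Mapping: 'v'(21+2=23)->'x', 'b'(1+2=3)->'d', 'z'(25+2=27, 27 mod 26=1)->'b', 'v'(21+2=23)->'x', 'k'(10+2=12)->'m', 'k'(10+2=12)->'m', 'd'(3+2=5)->'f', 'p'(15+2=17)->'r'
Result: xdbxmmfr


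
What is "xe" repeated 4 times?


Input string: 'xe'
Operation: repeat 4 times
Concatenation: 'xe' + 'xe' + 'xe' + 'xe'
Result: xexexexe


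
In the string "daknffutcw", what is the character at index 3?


Input string: 'daknffutcw'
Operation: get character at index 3
Index mapping: s[0]='d', s[1]='a', s[2]='k', s[3]='n'
Result: 'n'


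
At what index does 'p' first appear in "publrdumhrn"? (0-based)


Input string: 'publrdumhrn'
Target: 'p'
Scanning left to right: s[0]='p'
First match at index: 0


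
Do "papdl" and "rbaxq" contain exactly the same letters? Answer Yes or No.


String 1: 'papdl' -> sorted: 'adlpp'
String 2: 'rbaxq' -> sorted: 'abqrx'
Compare sorted forms: 'adlpp' != 'abqrx'
Anagram: No


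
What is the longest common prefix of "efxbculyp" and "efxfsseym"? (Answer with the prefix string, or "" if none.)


String 1: 'efxbculyp'
String 2: 'efxfsseym'
Compare position by position:
pos 0: 'e' vs 'e' match
pos 1: 'f' vs 'f' match
pos 2: 'x' vs 'x' match
pos 3: 'b' vs 'f' differ -> stop
Longest common prefix: "efx" (length 3)


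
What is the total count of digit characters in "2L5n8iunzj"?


Input string: '2L5n8iunzj'
Operation: count digit characters (0-9)
Scan: '2'(digit), 'L', '5'(digit), 'n', '8'(digit), 'i', 'u', 'n', 'z', 'j'
Digits found: 3
Result: 3


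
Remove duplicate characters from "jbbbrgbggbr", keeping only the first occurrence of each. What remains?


Input: 'jbbbrgbggbr'
Operation: keep first occurrence of each character
Scan: s[0]='j' new -> keep; s[1]='b' new -> keep; s[2]='b' seen -> skip; s[3]='b' seen -> skip; s[4]='r' new -> keep; s[5]='g' new -> keep; s[6]='b' seen -> skip; s[7]='g' seen -> skip; s[8]='g' seen -> skip; s[9]='b' seen -> skip; s[10]='r' seen -> skip
Result: jbrg


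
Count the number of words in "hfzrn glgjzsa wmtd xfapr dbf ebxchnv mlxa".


Input string: 'hfzrn glgjzsa wmtd xfapr dbf ebxchnv mlxa'
Operation: split by spaces
Words found: 'hfzrn', 'glgjzsa', 'wmtd', 'xfapr', 'dbf', 'ebxchnv', 'mlxa'
Word count: 7


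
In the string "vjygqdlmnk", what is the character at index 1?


Input string: 'vjygqdlmnk'
Operation: get character at index 1
Index mapping: s[0]='v', s[1]='j'
Result: 'j'


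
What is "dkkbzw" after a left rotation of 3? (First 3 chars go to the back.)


Input: 'dkkbzw', shift = 3
Operation: split at index 3 and swap parts
Front part s[0:3] = 'dkk'
Back part s[3:] = 'bzw'
Rotated = back + front = 'bzw' + 'dkk'
Result: bzwdkk


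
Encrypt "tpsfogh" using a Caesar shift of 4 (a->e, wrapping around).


Input: 'tpsfogh', shift = 4
Operation: for each letter, (position + 4) mod 26
Mapping: 't'(19+4=23)->'x', 'p'(15+4=19)->'t', 's'(18+4=22)->'w', 'f'(5+4=9)->'j', 'o'(14+4=18)->'s', 'g'(6+4=10)->'k', 'h'(7+4=11)->'l'
Result: xtwjskl


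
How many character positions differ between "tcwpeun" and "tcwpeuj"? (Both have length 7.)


String 1: 'tcwpeun'
String 2: 'tcwpeuj'
Compare each position: pos 0: 't'=='t', pos 1: 'c'=='c', pos 2: 'w'=='w', pos 3: 'p'=='p', pos 4: 'e'=='e', pos 5: 'u'=='u', pos 6: 'n'!='j'
Differing positions: 1
Hamming distance: 1


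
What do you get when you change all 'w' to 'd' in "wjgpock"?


Input string: 'wjgpock'
Operation: replace 'w' with 'd'
Positions of 'w': 0
After replacement: djgpock


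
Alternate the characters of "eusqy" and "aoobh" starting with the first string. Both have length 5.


String 1: 'eusqy'
String 2: 'aoobh'
Operation: alternate characters
Pairs: 'e'+'a', 'u'+'o', 's'+'o', 'q'+'b', 'y'+'h'
Result: eauosoqbyh


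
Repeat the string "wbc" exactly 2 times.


Input string: 'wbc'
Operation: repeat 2 times
Concatenation: 'wbc' + 'wbc'
Result: wbcwbc


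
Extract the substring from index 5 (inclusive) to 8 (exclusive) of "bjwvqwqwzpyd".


Input string: 'bjwvqwqwzpyd'
Operation: slice [5:8]
Extract characters: s[5]='w', s[6]='q', s[7]='w'
Result: wqw


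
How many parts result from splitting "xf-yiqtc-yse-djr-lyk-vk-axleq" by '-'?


Input string: 'xf-yiqtc-yse-djr-lyk-vk-axleq'
Delimiter: '-'
Split result: 'xf', 'yiqtc', 'yse', 'djr', 'lyk', 'vk', 'axleq'
Number of parts: 7


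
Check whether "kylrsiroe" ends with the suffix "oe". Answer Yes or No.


Input string: 'kylrsiroe'
Suffix to check: 'oe'
Last 2 characters of input: 'oe'
Match: True
Result: Yes


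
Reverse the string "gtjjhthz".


Input string: 'gtjjhthz'
Operation: reverse character order
Original order: 'g' -> 't' -> 'j' -> 'j' -> 'h' -> 't' -> 'h' -> 'z'
Reversed order: 'z' -> 'h' -> 't' -> 'h' -> 'j' -> 'j' -> 't' -> 'g'
Result: zhthjjtg


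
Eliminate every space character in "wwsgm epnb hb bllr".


Input string: 'wwsgm epnb hb bllr'
Operation: remove all spaces
Words: 'wwsgm', 'epnb', 'hb', 'bllr'
Join without spaces: wwsgmepnbhbbllr


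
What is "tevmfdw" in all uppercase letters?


Input string: 'tevmfdw'
Operation: convert each letter to uppercase
Mapping: 't'->'T', 'e'->'E', 'v'->'V', 'm'->'M', 'f'->'F', 'd'->'D', 'w'->'W'
Result: TEVMFDW


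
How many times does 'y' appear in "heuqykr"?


Input string: 'heuqykr'
Target character: 'y'
Scan each position: s[4]='y'
Matches found at indices: 4
Total: 1


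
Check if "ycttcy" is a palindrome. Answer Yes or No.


Input string: 'ycttcy'
Reversed: 'ycttcy'
Compare pairs: s[0]='y' vs s[5]='y' (match), s[1]='c' vs s[4]='c' (match), s[2]='t' vs s[3]='t' (match)
Palindrome: Yes


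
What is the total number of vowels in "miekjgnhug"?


Input string: 'miekjgnhug'
Operation: count vowels (a, e, i, o, u)
Scan: s[0]='m', s[1]='i' (vowel), s[2]='e' (vowel), s[3]='k', s[4]='j', s[5]='g', s[6]='n', s[7]='h', s[8]='u' (vowel), s[9]='g'
Vowels found: 3
Result: 3


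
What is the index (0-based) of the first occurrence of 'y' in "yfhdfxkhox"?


Input string: 'yfhdfxkhox'
Target: 'y'
Scanning left to right: s[0]='y'
First match at index: 0


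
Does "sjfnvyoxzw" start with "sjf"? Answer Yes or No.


Input string: 'sjfnvyoxzw'
Prefix to check: 'sjf'
First 3 characters of input: 'sjf'
Match: True
Result: Yes


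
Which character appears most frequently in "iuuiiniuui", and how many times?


Input: 'iuuiiniuui'
Operation: tally each character
Counts: 'i':5, 'n':1, 'u':4
Maximum: 'i' appears 5 times


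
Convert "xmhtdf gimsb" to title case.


Input string: 'xmhtdf gimsb'
Operation: capitalize first letter of each word
Word transformations: 'xmhtdf'->'Xmhtdf', 'gimsb'->'Gimsb'
Result: Xmhtdf Gimsb


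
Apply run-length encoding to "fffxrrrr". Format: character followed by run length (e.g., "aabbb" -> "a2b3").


Input: 'fffxrrrr'
Operation: identify consecutive runs
Runs: 'fff' -> f3, 'x' -> x1, 'rrrr' -> r4
Encoded: f3x1r4


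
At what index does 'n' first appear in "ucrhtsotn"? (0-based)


Input string: 'ucrhtsotn'
Target: 'n'
Scanning left to right: s[0]='u', s[1]='c', s[2]='r', s[3]='h', s[4]='t', s[5]='s', s[6]='o', s[7]='t', s[8]='n'
First match at index: 8


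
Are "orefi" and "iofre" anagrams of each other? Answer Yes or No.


String 1: 'orefi' -> sorted: 'efior'
String 2: 'iofre' -> sorted: 'efior'
Compare sorted forms: 'efior' == 'efior'
Anagram: Yes


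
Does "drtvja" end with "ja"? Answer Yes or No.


Input string: 'drtvja'
Suffix to check: 'ja'
Last 2 characters of input: 'ja'
Match: True
Result: Yes


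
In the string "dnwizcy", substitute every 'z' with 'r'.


Input string: 'dnwizcy'
Operation: replace 'z' with 'r'
Positions of 'z': 4
After replacement: dnwircy


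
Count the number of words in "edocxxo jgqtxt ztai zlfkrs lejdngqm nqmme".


Input string: 'edocxxo jgqtxt ztai zlfkrs lejdngqm nqmme'
Operation: split by spaces
Words found: 'edocxxo', 'jgqtxt', 'ztai', 'zlfkrs', 'lejdngqm', 'nqmme'
Word count: 6


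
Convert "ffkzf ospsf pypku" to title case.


Input string: 'ffkzf ospsf pypku'
Operation: capitalize first letter of each word
Word transformations: 'ffkzf'->'Ffkzf', 'ospsf'->'Ospsf', 'pypku'->'Pypku'
Result: Ffkzf Ospsf Pypku


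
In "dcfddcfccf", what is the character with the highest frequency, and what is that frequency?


Input: 'dcfddcfccf'
Operation: tally each character
Counts: 'c':4, 'd':3, 'f':3
Maximum: 'c' appears 4 times


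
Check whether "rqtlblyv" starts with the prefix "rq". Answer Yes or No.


Input string: 'rqtlblyv'
Prefix to check: 'rq'
First 2 characters of input: 'rq'
Match: True
Result: Yes


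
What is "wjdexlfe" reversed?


Input string: 'wjdexlfe'
Operation: reverse character order
Original order: 'w' -> 'j' -> 'd' -> 'e' -> 'x' -> 'l' -> 'f' -> 'e'
Reversed order: 'e' -> 'f' -> 'l' -> 'x' -> 'e' -> 'd' -> 'j' -> 'w'
Result: eflxedjw


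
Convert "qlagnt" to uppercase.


Input string: 'qlagnt'
Operation: convert each letter to uppercase
Mapping: 'q'->'Q', 'l'->'L', 'a'->'A', 'g'->'G', 'n'->'N', 't'->'T'
Result: QLAGNT


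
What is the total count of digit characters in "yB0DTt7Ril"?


Input string: 'yB0DTt7Ril'
Operation: count digit characters (0-9)
Scan: 'y', 'B', '0'(digit), 'D', 'T', 't', '7'(digit), 'R', 'i', 'l'
Digits found: 2
Result: 2


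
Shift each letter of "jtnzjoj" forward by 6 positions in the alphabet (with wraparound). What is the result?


Input: 'jtnzjoj', shift = 6
Operation: for each letter, (position + 6) mod 26
Mapping: 'j'(9+6=15)->'p', 't'(19+6=25)->'z', 'n'(13+6=19)->'t', 'z'(25+6=31, 31 mod 26=5)->'f', 'j'(9+6=15)->'p', 'o'(14+6=20)->'u', 'j'(9+6=15)->'p'
Result: pztfpup


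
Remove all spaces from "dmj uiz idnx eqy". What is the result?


Input string: 'dmj uiz idnx eqy'
Operation: remove all spaces
Words: 'dmj', 'uiz', 'idnx', 'eqy'
Join without spaces: dmjuizidnxeqy


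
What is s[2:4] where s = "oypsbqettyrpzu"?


Input string: 'oypsbqettyrpzu'
Operation: slice [2:4]
Extract characters: s[2]='p', s[3]='s'
Result: ps


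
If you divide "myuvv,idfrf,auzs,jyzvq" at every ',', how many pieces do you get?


Input string: 'myuvv,idfrf,auzs,jyzvq'
Delimiter: ','
Split result: 'myuvv', 'idfrf', 'auzs', 'jyzvq'
Number of parts: 4


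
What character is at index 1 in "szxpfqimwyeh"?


Input string: 'szxpfqimwyeh'
Operation: get character at index 1
Index mapping: s[0]='s', s[1]='z'
Result: 'z'


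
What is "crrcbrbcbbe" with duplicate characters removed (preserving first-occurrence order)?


Input: 'crrcbrbcbbe'
Operation: keep first occurrence of each character
Scan: s[0]='c' new -> keep; s[1]='r' new -> keep; s[2]='r' seen -> skip; s[3]='c' seen -> skip; s[4]='b' new -> keep; s[5]='r' seen -> skip; s[6]='b' seen -> skip; s[7]='c' seen -> skip; s[8]='b' seen -> skip; s[9]='b' seen -> skip; s[10]='e' new -> keep
Result: crbe


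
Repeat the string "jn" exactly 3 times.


Input string: 'jn'
Operation: repeat 3 times
Concatenation: 'jn' + 'jn' + 'jn'
Result: jnjnjn


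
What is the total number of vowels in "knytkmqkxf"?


Input string: 'knytkmqkxf'
Operation: count vowels (a, e, i, o, u)
Scan: s[0]='k', s[1]='n', s[2]='y', s[3]='t', s[4]='k', s[5]='m', s[6]='q', s[7]='k', s[8]='x', s[9]='f'
Vowels found: 0
Result: 0


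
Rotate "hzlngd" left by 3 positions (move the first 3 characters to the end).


Input: 'hzlngd', shift = 3
Operation: split at index 3 and swap parts
Front part s[0:3] = 'hzl'
Back part s[3:] = 'ngd'
Rotated = back + front = 'ngd' + 'hzl'
Result: ngdhzl


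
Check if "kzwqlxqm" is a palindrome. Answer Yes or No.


Input string: 'kzwqlxqm'
Reversed: 'mqxlqwzk'
Compare pairs: s[0]='k' vs s[7]='m' (mismatch), s[1]='z' vs s[6]='q' (mismatch), s[2]='w' vs s[5]='x' (mismatch), s[3]='q' vs s[4]='l' (mismatch)
Palindrome: No


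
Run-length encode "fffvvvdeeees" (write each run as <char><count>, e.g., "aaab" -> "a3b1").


Input: 'fffvvvdeeees'
Operation: identify consecutive runs
Runs: 'fff' -> f3, 'vvv' -> v3, 'd' -> d1, 'eeee' -> e4, 's' -> s1
Encoded: f3v3d1e4s1


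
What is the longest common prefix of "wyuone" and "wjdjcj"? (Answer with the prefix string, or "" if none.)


String 1: 'wyuone'
String 2: 'wjdjcj'
Compare position by position:
pos 0: 'w' vs 'w' match
pos 1: 'y' vs 'j' differ -> stop
Longest common prefix: "w" (length 1)


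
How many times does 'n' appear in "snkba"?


Input string: 'snkba'
Target character: 'n'
Scan each position: s[1]='n'
Matches found at indices: 1
Total: 1


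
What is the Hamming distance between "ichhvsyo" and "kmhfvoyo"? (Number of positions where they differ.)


String 1: 'ichhvsyo'
String 2: 'kmhfvoyo'
Compare each position: pos 0: 'i'!='k', pos 1: 'c'!='m', pos 2: 'h'=='h', pos 3: 'h'!='f', pos 4: 'v'=='v', pos 5: 's'!='o', pos 6: 'y'=='y', pos 7: 'o'=='o'
Differing positions: 4
Hamming distance: 4


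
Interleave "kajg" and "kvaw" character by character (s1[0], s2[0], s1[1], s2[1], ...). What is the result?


String 1: 'kajg'
String 2: 'kvaw'
Operation: alternate characters
Pairs: 'k'+'k', 'a'+'v', 'j'+'a', 'g'+'w'
Result: kkavjagw


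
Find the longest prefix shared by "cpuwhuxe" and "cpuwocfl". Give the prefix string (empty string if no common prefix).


String 1: 'cpuwhuxe'
String 2: 'cpuwocfl'
Compare position by position:
pos 0: 'c' vs 'c' match
pos 1: 'p' vs 'p' match
pos 2: 'u' vs 'u' match
pos 3: 'w' vs 'w' match
pos 4: 'h' vs 'o' differ -> stop
Longest common prefix: "cpuw" (length 4)


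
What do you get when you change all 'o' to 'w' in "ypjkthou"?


Input string: 'ypjkthou'
Operation: replace 'o' with 'w'
Positions of 'o': 6
After replacement: ypjkthwu


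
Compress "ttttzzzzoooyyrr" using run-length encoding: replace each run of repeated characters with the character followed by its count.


Input: 'ttttzzzzoooyyrr'
Operation: identify consecutive runs
Runs: 'tttt' -> t4, 'zzzz' -> z4, 'ooo' -> o3, 'yy' -> y2, 'rr' -> r2
Encoded: t4z4o3y2r2


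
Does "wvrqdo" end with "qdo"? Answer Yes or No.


Input string: 'wvrqdo'
Suffix to check: 'qdo'
Last 3 characters of input: 'qdo'
Match: True
Result: Yes


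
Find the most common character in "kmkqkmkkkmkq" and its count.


Input: 'kmkqkmkkkmkq'
Operation: tally each character
Counts: 'k':7, 'm':3, 'q':2
Maximum: 'k' appears 7 times


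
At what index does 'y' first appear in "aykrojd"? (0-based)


Input string: 'aykrojd'
Target: 'y'
Scanning left to right: s[0]='a', s[1]='y'
First match at index: 1


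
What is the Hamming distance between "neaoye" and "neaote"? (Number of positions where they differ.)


String 1: 'neaoye'
String 2: 'neaote'
Compare each position: pos 0: 'n'=='n', pos 1: 'e'=='e', pos 2: 'a'=='a', pos 3: 'o'=='o', pos 4: 'y'!='t', pos 5: 'e'=='e'
Differing positions: 1
Hamming distance: 1


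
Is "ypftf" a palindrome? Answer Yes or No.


Input string: 'ypftf'
Reversed: 'ftfpy'
Compare pairs: s[0]='y' vs s[4]='f' (mismatch), s[1]='p' vs s[3]='t' (mismatch)
Palindrome: No


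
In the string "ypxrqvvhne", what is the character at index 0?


Input string: 'ypxrqvvhne'
Operation: get character at index 0
Index mapping: s[0]='y'
Result: 'y'


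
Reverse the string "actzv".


Input string: 'actzv'
Operation: reverse character order
Original order: 'a' -> 'c' -> 't' -> 'z' -> 'v'
Reversed order: 'v' -> 'z' -> 't' -> 'c' -> 'a'
Result: vztca


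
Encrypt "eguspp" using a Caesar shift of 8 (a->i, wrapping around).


Input: 'eguspp', shift = 8
Operation: for each letter, (position + 8) mod 26
Mapping: 'e'(4+8=12)->'m', 'g'(6+8=14)->'o', 'u'(20+8=28, 28 mod 26=2)->'c', 's'(18+8=26, 26 mod 26=0)->'a', 'p'(15+8=23)->'x', 'p'(15+8=23)->'x'
Result: mocaxx


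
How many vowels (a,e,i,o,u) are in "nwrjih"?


Input string: 'nwrjih'
Operation: count vowels (a, e, i, o, u)
Scan: s[0]='n', s[1]='w', s[2]='r', s[3]='j', s[4]='i' (vowel), s[5]='h'
Vowels found: 1
Result: 1


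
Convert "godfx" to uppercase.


Input string: 'godfx'
Operation: convert each letter to uppercase
Mapping: 'g'->'G', 'o'->'O', 'd'->'D', 'f'->'F', 'x'->'X'
Result: GODFX


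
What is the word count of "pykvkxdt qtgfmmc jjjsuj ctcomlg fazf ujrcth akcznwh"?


Input string: 'pykvkxdt qtgfmmc jjjsuj ctcomlg fazf ujrcth akcznwh'
Operation: split by spaces
Words found: 'pykvkxdt', 'qtgfmmc', 'jjjsuj', 'ctcomlg', 'fazf', 'ujrcth', 'akcznwh'
Word count: 7


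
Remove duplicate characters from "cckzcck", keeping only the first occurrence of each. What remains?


Input: 'cckzcck'
Operation: keep first occurrence of each character
Scan: s[0]='c' new -> keep; s[1]='c' seen -> skip; s[2]='k' new -> keep; s[3]='z' new -> keep; s[4]='c' seen -> skip; s[5]='c' seen -> skip; s[6]='k' seen -> skip
Result: ckz


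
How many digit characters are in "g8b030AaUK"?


Input string: 'g8b030AaUK'
Operation: count digit characters (0-9)
Scan: 'g', '8'(digit), 'b', '0'(digit), '3'(digit), '0'(digit), 'A', 'a', 'U', 'K'
Digits found: 4
Result: 4


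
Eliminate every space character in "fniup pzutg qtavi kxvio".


Input string: 'fniup pzutg qtavi kxvio'
Operation: remove all spaces
Words: 'fniup', 'pzutg', 'qtavi', 'kxvio'
Join without spaces: fniuppzutgqtavikxvio


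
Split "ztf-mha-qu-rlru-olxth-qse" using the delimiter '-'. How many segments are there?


Input string: 'ztf-mha-qu-rlru-olxth-qse'
Delimiter: '-'
Split result: 'ztf', 'mha', 'qu', 'rlru', 'olxth', 'qse'
Number of parts: 6


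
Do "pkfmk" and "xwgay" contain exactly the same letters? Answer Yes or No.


String 1: 'pkfmk' -> sorted: 'fkkmp'
String 2: 'xwgay' -> sorted: 'agwxy'
Compare sorted forms: 'fkkmp' != 'agwxy'
Anagram: No


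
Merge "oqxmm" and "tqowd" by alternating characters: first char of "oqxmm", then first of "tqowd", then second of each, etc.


String 1: 'oqxmm'
String 2: 'tqowd'
Operation: alternate characters
Pairs: 'o'+'t', 'q'+'q', 'x'+'o', 'm'+'w', 'm'+'d'
Result: otqqxomwmd


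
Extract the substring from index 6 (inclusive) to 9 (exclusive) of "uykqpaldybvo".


Input string: 'uykqpaldybvo'
Operation: slice [6:9]
Extract characters: s[6]='l', s[7]='d', s[8]='y'
Result: ldy


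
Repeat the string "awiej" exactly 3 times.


Input string: 'awiej'
Operation: repeat 3 times
Concatenation: 'awiej' + 'awiej' + 'awiej'
Result: awiejawiejawiej


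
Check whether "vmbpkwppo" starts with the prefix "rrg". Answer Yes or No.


Input string: 'vmbpkwppo'
Prefix to check: 'rrg'
First 3 characters of input: 'vmb'
Match: False
Result: No


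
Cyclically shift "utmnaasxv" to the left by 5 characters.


Input: 'utmnaasxv', shift = 5
Operation: split at index 5 and swap parts
Front part s[0:5] = 'utmna'
Back part s[5:] = 'asxv'
Rotated = back + front = 'asxv' + 'utmna'
Result: asxvutmna


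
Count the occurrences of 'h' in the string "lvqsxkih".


Input string: 'lvqsxkih'
Target character: 'h'
Scan each position: s[7]='h'
Matches found at indices: 7
Total: 1


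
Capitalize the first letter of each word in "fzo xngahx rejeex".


Input string: 'fzo xngahx rejeex'
Operation: capitalize first letter of each word
Word transformations: 'fzo'->'Fzo', 'xngahx'->'Xngahx', 'rejeex'->'Rejeex'
Result: Fzo Xngahx Rejeex


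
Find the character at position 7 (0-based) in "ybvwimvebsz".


Input string: 'ybvwimvebsz'
Operation: get character at index 7
Index mapping: s[0]='y', s[1]='b', s[2]='v', s[3]='w', s[4]='i', s[5]='m', s[6]='v', s[7]='e'
Result: 'e'


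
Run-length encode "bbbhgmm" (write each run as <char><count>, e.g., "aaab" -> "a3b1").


Input: 'bbbhgmm'
Operation: identify consecutive runs
Runs: 'bbb' -> b3, 'h' -> h1, 'g' -> g1, 'mm' -> m2
Encoded: b3h1g1m2


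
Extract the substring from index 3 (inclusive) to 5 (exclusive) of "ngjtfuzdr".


Input string: 'ngjtfuzdr'
Operation: slice [3:5]
Extract characters: s[3]='t', s[4]='f'
Result: tf


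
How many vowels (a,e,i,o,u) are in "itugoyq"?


Input string: 'itugoyq'
Operation: count vowels (a, e, i, o, u)
Scan: s[0]='i' (vowel), s[1]='t', s[2]='u' (vowel), s[3]='g', s[4]='o' (vowel), s[5]='y', s[6]='q'
Vowels found: 3
Result: 3


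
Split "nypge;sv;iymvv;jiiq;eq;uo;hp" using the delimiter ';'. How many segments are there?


Input string: 'nypge;sv;iymvv;jiiq;eq;uo;hp'
Delimiter: ';'
Split result: 'nypge', 'sv', 'iymvv', 'jiiq', 'eq', 'uo', 'hp'
Number of parts: 7


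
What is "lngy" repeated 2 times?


Input string: 'lngy'
Operation: repeat 2 times
Concatenation: 'lngy' + 'lngy'
Result: lngylngy


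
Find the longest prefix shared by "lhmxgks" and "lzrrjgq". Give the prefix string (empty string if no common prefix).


String 1: 'lhmxgks'
String 2: 'lzrrjgq'
Compare position by position:
pos 0: 'l' vs 'l' match
pos 1: 'h' vs 'z' differ -> stop
Longest common prefix: "l" (length 1)


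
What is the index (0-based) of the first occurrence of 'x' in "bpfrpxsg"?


Input string: 'bpfrpxsg'
Target: 'x'
Scanning left to right: s[0]='b', s[1]='p', s[2]='f', s[3]='r', s[4]='p', s[5]='x'
First match at index: 5


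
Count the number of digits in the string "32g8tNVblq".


Input string: '32g8tNVblq'
Operation: count digit characters (0-9)
Scan: '3'(digit), '2'(digit), 'g', '8'(digit), 't', 'N', 'V', 'b', 'l', 'q'
Digits found: 3
Result: 3


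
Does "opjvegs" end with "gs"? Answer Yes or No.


Input string: 'opjvegs'
Suffix to check: 'gs'
Last 2 characters of input: 'gs'
Match: True
Result: Yes


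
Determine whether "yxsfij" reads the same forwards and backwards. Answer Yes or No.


Input string: 'yxsfij'
Reversed: 'jifsxy'
Compare pairs: s[0]='y' vs s[5]='j' (mismatch), s[1]='x' vs s[4]='i' (mismatch), s[2]='s' vs s[3]='f' (mismatch)
Palindrome: No


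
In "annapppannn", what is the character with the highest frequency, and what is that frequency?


Input: 'annapppannn'
Operation: tally each character
Counts: 'a':3, 'n':5, 'p':3
Maximum: 'n' appears 5 times


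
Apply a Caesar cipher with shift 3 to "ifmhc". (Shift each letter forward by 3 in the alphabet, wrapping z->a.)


Input: 'ifmhc', shift = 3
Operation: for each letter, (position + 3) mod 26
Mapping: 'i'(8+3=11)->'l', 'f'(5+3=8)->'i', 'm'(12+3=15)->'p', 'h'(7+3=10)->'k', 'c'(2+3=5)->'f'
Result: lipkf


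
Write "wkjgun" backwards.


Input string: 'wkjgun'
Operation: reverse character order
Original order: 'w' -> 'k' -> 'j' -> 'g' -> 'u' -> 'n'
Reversed order: 'n' -> 'u' -> 'g' -> 'j' -> 'k' -> 'w'
Result: nugjkw


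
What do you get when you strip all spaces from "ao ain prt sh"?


Input string: 'ao ain prt sh'
Operation: remove all spaces
Words: 'ao', 'ain', 'prt', 'sh'
Join without spaces: aoainprtsh


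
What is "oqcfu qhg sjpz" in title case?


Input string: 'oqcfu qhg sjpz'
Operation: capitalize first letter of each word
Word transformations: 'oqcfu'->'Oqcfu', 'qhg'->'Qhg', 'sjpz'->'Sjpz'
Result: Oqcfu Qhg Sjpz


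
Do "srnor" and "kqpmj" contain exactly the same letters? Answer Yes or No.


String 1: 'srnor' -> sorted: 'norrs'
String 2: 'kqpmj' -> sorted: 'jkmpq'
Compare sorted forms: 'norrs' != 'jkmpq'
Anagram: No


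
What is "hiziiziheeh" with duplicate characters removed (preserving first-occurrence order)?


Input: 'hiziiziheeh'
Operation: keep first occurrence of each character
Scan: s[0]='h' new -> keep; s[1]='i' new -> keep; s[2]='z' new -> keep; s[3]='i' seen -> skip; s[4]='i' seen -> skip; s[5]='z' seen -> skip; s[6]='i' seen -> skip; s[7]='h' seen -> skip; s[8]='e' new -> keep; s[9]='e' seen -> skip; s[10]='h' seen -> skip
Result: hize


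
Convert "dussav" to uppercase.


Input string: 'dussav'
Operation: convert each letter to uppercase
Mapping: 'd'->'D', 'u'->'U', 's'->'S', 's'->'S', 'a'->'A', 'v'->'V'
Result: DUSSAV


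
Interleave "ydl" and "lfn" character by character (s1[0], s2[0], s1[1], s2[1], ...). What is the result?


String 1: 'ydl'
String 2: 'lfn'
Operation: alternate characters
Pairs: 'y'+'l', 'd'+'f', 'l'+'n'
Result: yldfln


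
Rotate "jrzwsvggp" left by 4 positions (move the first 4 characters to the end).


Input: 'jrzwsvggp', shift = 4
Operation: split at index 4 and swap parts
Front part s[0:4] = 'jrzw'
Back part s[4:] = 'svggp'
Rotated = back + front = 'svggp' + 'jrzw'
Result: svggpjrzw


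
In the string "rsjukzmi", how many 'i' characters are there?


Input string: 'rsjukzmi'
Target character: 'i'
Scan each position: s[7]='i'
Matches found at indices: 7
Total: 1


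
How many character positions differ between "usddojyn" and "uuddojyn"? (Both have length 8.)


String 1: 'usddojyn'
String 2: 'uuddojyn'
Compare each position: pos 0: 'u'=='u', pos 1: 's'!='u', pos 2: 'd'=='d', pos 3: 'd'=='d', pos 4: 'o'=='o', pos 5: 'j'=='j', pos 6: 'y'=='y', pos 7: 'n'=='n'
Differing positions: 1
Hamming distance: 1


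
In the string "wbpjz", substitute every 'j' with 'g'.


Input string: 'wbpjz'
Operation: replace 'j' with 'g'
Positions of 'j': 3
After replacement: wbpgz


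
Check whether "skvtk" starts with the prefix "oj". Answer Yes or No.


Input string: 'skvtk'
Prefix to check: 'oj'
First 2 characters of input: 'sk'
Match: False
Result: No


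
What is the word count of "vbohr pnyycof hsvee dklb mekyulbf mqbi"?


Input string: 'vbohr pnyycof hsvee dklb mekyulbf mqbi'
Operation: split by spaces
Words found: 'vbohr', 'pnyycof', 'hsvee', 'dklb', 'mekyulbf', 'mqbi'
Word count: 6


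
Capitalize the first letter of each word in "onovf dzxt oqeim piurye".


Input string: 'onovf dzxt oqeim piurye'
Operation: capitalize first letter of each word
Word transformations: 'onovf'->'Onovf', 'dzxt'->'Dzxt', 'oqeim'->'Oqeim', 'piurye'->'Piurye'
Result: Onovf Dzxt Oqeim Piurye


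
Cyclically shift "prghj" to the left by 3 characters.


Input: 'prghj', shift = 3
Operation: split at index 3 and swap parts
Front part s[0:3] = 'prg'
Back part s[3:] = 'hj'
Rotated = back + front = 'hj' + 'prg'
Result: hjprg


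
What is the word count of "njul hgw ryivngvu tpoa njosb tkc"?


Input string: 'njul hgw ryivngvu tpoa njosb tkc'
Operation: split by spaces
Words found: 'njul', 'hgw', 'ryivngvu', 'tpoa', 'njosb', 'tkc'
Word count: 6


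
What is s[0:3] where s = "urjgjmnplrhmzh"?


Input string: 'urjgjmnplrhmzh'
Operation: slice [0:3]
Extract characters: s[0]='u', s[1]='r', s[2]='j'
Result: urj


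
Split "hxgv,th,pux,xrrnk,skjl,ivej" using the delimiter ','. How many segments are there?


Input string: 'hxgv,th,pux,xrrnk,skjl,ivej'
Delimiter: ','
Split result: 'hxgv', 'th', 'pux', 'xrrnk', 'skjl', 'ivej'
Number of parts: 6


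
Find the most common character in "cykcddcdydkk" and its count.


Input: 'cykcddcdydkk'
Operation: tally each character
Counts: 'c':3, 'd':4, 'k':3, 'y':2
Maximum: 'd' appears 4 times


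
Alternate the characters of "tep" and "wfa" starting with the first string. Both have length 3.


String 1: 'tep'
String 2: 'wfa'
Operation: alternate characters
Pairs: 't'+'w', 'e'+'f', 'p'+'a'
Result: twefpa


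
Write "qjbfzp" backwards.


Input string: 'qjbfzp'
Operation: reverse character order
Original order: 'q' -> 'j' -> 'b' -> 'f' -> 'z' -> 'p'
Reversed order: 'p' -> 'z' -> 'f' -> 'b' -> 'j' -> 'q'
Result: pzfbjq


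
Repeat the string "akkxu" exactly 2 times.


Input string: 'akkxu'
Operation: repeat 2 times
Concatenation: 'akkxu' + 'akkxu'
Result: akkxuakkxu


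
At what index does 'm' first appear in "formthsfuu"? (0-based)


Input string: 'formthsfuu'
Target: 'm'
Scanning left to right: s[0]='f', s[1]='o', s[2]='r', s[3]='m'
First match at index: 3


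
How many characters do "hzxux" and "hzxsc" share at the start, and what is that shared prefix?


String 1: 'hzxux'
String 2: 'hzxsc'
Compare position by position:
pos 0: 'h' vs 'h' match
pos 1: 'z' vs 'z' match
pos 2: 'x' vs 'x' match
pos 3: 'u' vs 's' differ -> stop
Longest common prefix: "hzx" (length 3)


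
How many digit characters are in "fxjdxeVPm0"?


Input string: 'fxjdxeVPm0'
Operation: count digit characters (0-9)
Scan: 'f', 'x', 'j', 'd', 'x', 'e', 'V', 'P', 'm', '0'(digit)
Digits found: 1
Result: 1


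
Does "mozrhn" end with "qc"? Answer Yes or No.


Input string: 'mozrhn'
Suffix to check: 'qc'
Last 2 characters of input: 'hn'
Match: False
Result: No


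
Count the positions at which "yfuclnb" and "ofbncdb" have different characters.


String 1: 'yfuclnb'
String 2: 'ofbncdb'
Compare each position: pos 0: 'y'!='o', pos 1: 'f'=='f', pos 2: 'u'!='b', pos 3: 'c'!='n', pos 4: 'l'!='c', pos 5: 'n'!='d', pos 6: 'b'=='b'
Differing positions: 5
Hamming distance: 5


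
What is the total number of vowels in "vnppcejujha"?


Input string: 'vnppcejujha'
Operation: count vowels (a, e, i, o, u)
Scan: s[0]='v', s[1]='n', s[2]='p', s[3]='p', s[4]='c', s[5]='e' (vowel), s[6]='j', s[7]='u' (vowel), s[8]='j', s[9]='h', s[10]='a' (vowel)
Vowels found: 3
Result: 3


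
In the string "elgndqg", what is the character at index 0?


Input string: 'elgndqg'
Operation: get character at index 0
Index mapping: s[0]='e'
Result: 'e'


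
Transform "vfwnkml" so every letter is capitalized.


Input string: 'vfwnkml'
Operation: convert each letter to uppercase
Mapping: 'v'->'V', 'f'->'F', 'w'->'W', 'n'->'N', 'k'->'K', 'm'->'M', 'l'->'L'
Result: VFWNKML


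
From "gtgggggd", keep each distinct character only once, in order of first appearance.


Input: 'gtgggggd'
Operation: keep first occurrence of each character
Scan: s[0]='g' new -> keep; s[1]='t' new -> keep; s[2]='g' seen -> skip; s[3]='g' seen -> skip; s[4]='g' seen -> skip; s[5]='g' seen -> skip; s[6]='g' seen -> skip; s[7]='d' new -> keep
Result: gtd


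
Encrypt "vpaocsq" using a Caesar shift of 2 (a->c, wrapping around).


Input: 'vpaocsq', shift = 2
Operation: for each letter, (position + 2) mod 26
Mapping: 'v'(21+2=23)->'x', 'p'(15+2=17)->'r', 'a'(0+2=2)->'c', 'o'(14+2=16)->'q', 'c'(2+2=4)->'e', 's'(18+2=20)->'u', 'q'(16+2=18)->'s'
Result: xrcqeus


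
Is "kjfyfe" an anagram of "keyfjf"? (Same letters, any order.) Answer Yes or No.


String 1: 'keyfjf' -> sorted: 'effjky'
String 2: 'kjfyfe' -> sorted: 'effjky'
Compare sorted forms: 'effjky' == 'effjky'
Anagram: Yes


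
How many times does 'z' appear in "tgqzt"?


Input string: 'tgqzt'
Target character: 'z'
Scan each position: s[3]='z'
Matches found at indices: 3
Total: 1


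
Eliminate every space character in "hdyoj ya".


Input string: 'hdyoj ya'
Operation: remove all spaces
Words: 'hdyoj', 'ya'
Join without spaces: hdyojya


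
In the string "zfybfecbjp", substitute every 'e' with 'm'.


Input string: 'zfybfecbjp'
Operation: replace 'e' with 'm'
Positions of 'e': 5
After replacement: zfybfmcbjp


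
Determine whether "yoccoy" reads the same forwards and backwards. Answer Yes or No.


Input string: 'yoccoy'
Reversed: 'yoccoy'
Compare pairs: s[0]='y' vs s[5]='y' (match), s[1]='o' vs s[4]='o' (match), s[2]='c' vs s[3]='c' (match)
Palindrome: Yes


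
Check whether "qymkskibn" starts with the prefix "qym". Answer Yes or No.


Input string: 'qymkskibn'
Prefix to check: 'qym'
First 3 characters of input: 'qym'
Match: True
Result: Yes


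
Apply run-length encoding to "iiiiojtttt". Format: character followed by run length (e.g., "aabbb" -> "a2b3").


Input: 'iiiiojtttt'
Operation: identify consecutive runs
Runs: 'iiii' -> i4, 'o' -> o1, 'j' -> j1, 'tttt' -> t4
Encoded: i4o1j1t4


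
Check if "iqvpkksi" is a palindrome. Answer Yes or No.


Input string: 'iqvpkksi'
Reversed: 'iskkpvqi'
Compare pairs: s[0]='i' vs s[7]='i' (match), s[1]='q' vs s[6]='s' (mismatch), s[2]='v' vs s[5]='k' (mismatch), s[3]='p' vs s[4]='k' (mismatch)
Palindrome: No


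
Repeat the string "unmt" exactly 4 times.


Input string: 'unmt'
Operation: repeat 4 times
Concatenation: 'unmt' + 'unmt' + 'unmt' + 'unmt'
Result: unmtunmtunmtunmt


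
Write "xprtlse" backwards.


Input string: 'xprtlse'
Operation: reverse character order
Original order: 'x' -> 'p' -> 'r' -> 't' -> 'l' -> 's' -> 'e'
Reversed order: 'e' -> 's' -> 'l' -> 't' -> 'r' -> 'p' -> 'x'
Result: esltrpx


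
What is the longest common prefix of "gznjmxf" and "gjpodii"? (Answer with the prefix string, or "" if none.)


String 1: 'gznjmxf'
String 2: 'gjpodii'
Compare position by position:
pos 0: 'g' vs 'g' match
pos 1: 'z' vs 'j' differ -> stop
Longest common prefix: "g" (length 1)


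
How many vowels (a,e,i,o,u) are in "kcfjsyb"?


Input string: 'kcfjsyb'
Operation: count vowels (a, e, i, o, u)
Scan: s[0]='k', s[1]='c', s[2]='f', s[3]='j', s[4]='s', s[5]='y', s[6]='b'
Vowels found: 0
Result: 0


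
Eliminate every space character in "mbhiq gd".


Input string: 'mbhiq gd'
Operation: remove all spaces
Words: 'mbhiq', 'gd'
Join without spaces: mbhiqgd


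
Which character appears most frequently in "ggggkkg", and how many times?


Input: 'ggggkkg'
Operation: tally each character
Counts: 'g':5, 'k':2
Maximum: 'g' appears 5 times


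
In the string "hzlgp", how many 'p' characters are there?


Input string: 'hzlgp'
Target character: 'p'
Scan each position: s[4]='p'
Matches found at indices: 4
Total: 1


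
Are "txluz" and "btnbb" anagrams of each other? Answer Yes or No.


String 1: 'txluz' -> sorted: 'ltuxz'
String 2: 'btnbb' -> sorted: 'bbbnt'
Compare sorted forms: 'ltuxz' != 'bbbnt'
Anagram: No


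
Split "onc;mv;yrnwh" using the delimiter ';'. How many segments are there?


Input string: 'onc;mv;yrnwh'
Delimiter: ';'
Split result: 'onc', 'mv', 'yrnwh'
Number of parts: 3


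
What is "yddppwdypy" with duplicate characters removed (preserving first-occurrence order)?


Input: 'yddppwdypy'
Operation: keep first occurrence of each character
Scan: s[0]='y' new -> keep; s[1]='d' new -> keep; s[2]='d' seen -> skip; s[3]='p' new -> keep; s[4]='p' seen -> skip; s[5]='w' new -> keep; s[6]='d' seen -> skip; s[7]='y' seen -> skip; s[8]='p' seen -> skip; s[9]='y' seen -> skip
Result: ydpw


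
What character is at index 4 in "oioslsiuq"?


Input string: 'oioslsiuq'
Operation: get character at index 4
Index mapping: s[0]='o', s[1]='i', s[2]='o', s[3]='s', s[4]='l'
Result: 'l'


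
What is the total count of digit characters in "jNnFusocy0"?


Input string: 'jNnFusocy0'
Operation: count digit characters (0-9)
Scan: 'j', 'N', 'n', 'F', 'u', 's', 'o', 'c', 'y', '0'(digit)
Digits found: 1
Result: 1


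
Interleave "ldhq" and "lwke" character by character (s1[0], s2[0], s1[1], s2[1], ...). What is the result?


String 1: 'ldhq'
String 2: 'lwke'
Operation: alternate characters
Pairs: 'l'+'l', 'd'+'w', 'h'+'k', 'q'+'e'
Result: lldwhkqe


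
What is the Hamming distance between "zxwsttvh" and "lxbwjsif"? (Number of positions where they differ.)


String 1: 'zxwsttvh'
String 2: 'lxbwjsif'
Compare each position: pos 0: 'z'!='l', pos 1: 'x'=='x', pos 2: 'w'!='b', pos 3: 's'!='w', pos 4: 't'!='j', pos 5: 't'!='s', pos 6: 'v'!='i', pos 7: 'h'!='f'
Differing positions: 7
Hamming distance: 7


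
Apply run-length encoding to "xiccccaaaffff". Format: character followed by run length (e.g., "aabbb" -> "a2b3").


Input: 'xiccccaaaffff'
Operation: identify consecutive runs
Runs: 'x' -> x1, 'i' -> i1, 'cccc' -> c4, 'aaa' -> a3, 'ffff' -> f4
Encoded: x1i1c4a3f4


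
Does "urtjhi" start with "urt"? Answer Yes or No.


Input string: 'urtjhi'
Prefix to check: 'urt'
First 3 characters of input: 'urt'
Match: True
Result: Yes


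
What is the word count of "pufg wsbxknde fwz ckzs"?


Input string: 'pufg wsbxknde fwz ckzs'
Operation: split by spaces
Words found: 'pufg', 'wsbxknde', 'fwz', 'ckzs'
Word count: 4


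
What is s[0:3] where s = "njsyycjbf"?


Input string: 'njsyycjbf'
Operation: slice [0:3]
Extract characters: s[0]='n', s[1]='j', s[2]='s'
Result: njs


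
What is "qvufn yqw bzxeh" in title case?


Input string: 'qvufn yqw bzxeh'
Operation: capitalize first letter of each word
Word transformations: 'qvufn'->'Qvufn', 'yqw'->'Yqw', 'bzxeh'->'Bzxeh'
Result: Qvufn Yqw Bzxeh


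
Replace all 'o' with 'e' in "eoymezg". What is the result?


Input string: 'eoymezg'
Operation: replace 'o' with 'e'
Positions of 'o': 1
After replacement: eeymezg


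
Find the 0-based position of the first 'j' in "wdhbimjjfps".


Input string: 'wdhbimjjfps'
Target: 'j'
Scanning left to right: s[0]='w', s[1]='d', s[2]='h', s[3]='b', s[4]='i', s[5]='m', s[6]='j'
First match at index: 6


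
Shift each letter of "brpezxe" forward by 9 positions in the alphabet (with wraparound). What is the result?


Input: 'brpezxe', shift = 9
Operation: for each letter, (position + 9) mod 26
Mapping: 'b'(1+9=10)->'k', 'r'(17+9=26, 26 mod 26=0)->'a', 'p'(15+9=24)->'y', 'e'(4+9=13)->'n', 'z'(25+9=34, 34 mod 26=8)->'i', 'x'(23+9=32, 32 mod 26=6)->'g', 'e'(4+9=13)->'n'
Result: kaynign


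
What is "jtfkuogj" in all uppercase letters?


Input string: 'jtfkuogj'
Operation: convert each letter to uppercase
Mapping: 'j'->'J', 't'->'T', 'f'->'F', 'k'->'K', 'u'->'U', 'o'->'O', 'g'->'G', 'j'->'J'
Result: JTFKUOGJ


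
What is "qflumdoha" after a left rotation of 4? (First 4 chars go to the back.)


Input: 'qflumdoha', shift = 4
Operation: split at index 4 and swap parts
Front part s[0:4] = 'qflu'
Back part s[4:] = 'mdoha'
Rotated = back + front = 'mdoha' + 'qflu'
Result: mdohaqflu


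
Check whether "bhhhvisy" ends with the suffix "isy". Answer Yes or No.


Input string: 'bhhhvisy'
Suffix to check: 'isy'
Last 3 characters of input: 'isy'
Match: True
Result: Yes


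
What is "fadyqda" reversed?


Input string: 'fadyqda'
Operation: reverse character order
Original order: 'f' -> 'a' -> 'd' -> 'y' -> 'q' -> 'd' -> 'a'
Reversed order: 'a' -> 'd' -> 'q' -> 'y' -> 'd' -> 'a' -> 'f'
Result: adqydaf


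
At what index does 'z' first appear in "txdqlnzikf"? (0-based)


Input string: 'txdqlnzikf'
Target: 'z'
Scanning left to right: s[0]='t', s[1]='x', s[2]='d', s[3]='q', s[4]='l', s[5]='n', s[6]='z'
First match at index: 6


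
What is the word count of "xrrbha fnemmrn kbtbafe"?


Input string: 'xrrbha fnemmrn kbtbafe'
Operation: split by spaces
Words found: 'xrrbha', 'fnemmrn', 'kbtbafe'
Word count: 3


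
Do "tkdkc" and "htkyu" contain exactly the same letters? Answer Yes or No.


String 1: 'tkdkc' -> sorted: 'cdkkt'
String 2: 'htkyu' -> sorted: 'hktuy'
Compare sorted forms: 'cdkkt' != 'hktuy'
Anagram: No


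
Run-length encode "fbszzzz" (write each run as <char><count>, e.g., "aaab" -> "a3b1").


Input: 'fbszzzz'
Operation: identify consecutive runs
Runs: 'f' -> f1, 'b' -> b1, 's' -> s1, 'zzzz' -> z4
Encoded: f1b1s1z4


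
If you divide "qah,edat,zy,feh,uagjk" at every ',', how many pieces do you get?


Input string: 'qah,edat,zy,feh,uagjk'
Delimiter: ','
Split result: 'qah', 'edat', 'zy', 'feh', 'uagjk'
Number of parts: 5


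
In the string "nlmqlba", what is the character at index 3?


Input string: 'nlmqlba'
Operation: get character at index 3
Index mapping: s[0]='n', s[1]='l', s[2]='m', s[3]='q'
Result: 'q'


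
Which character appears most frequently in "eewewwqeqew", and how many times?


Input: 'eewewwqeqew'
Operation: tally each character
Counts: 'e':5, 'q':2, 'w':4
Maximum: 'e' appears 5 times


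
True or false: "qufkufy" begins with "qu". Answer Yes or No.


Input string: 'qufkufy'
Prefix to check: 'qu'
First 2 characters of input: 'qu'
Match: True
Result: Yes


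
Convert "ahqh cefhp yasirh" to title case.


Input string: 'ahqh cefhp yasirh'
Operation: capitalize first letter of each word
Word transformations: 'ahqh'->'Ahqh', 'cefhp'->'Cefhp', 'yasirh'->'Yasirh'
Result: Ahqh Cefhp Yasirh
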